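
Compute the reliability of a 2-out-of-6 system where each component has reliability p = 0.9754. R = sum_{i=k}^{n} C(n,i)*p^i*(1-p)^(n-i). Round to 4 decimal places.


k = 2, n = 6, p = 0.9754
i=2: C(6,2)=15 * 0.9754^2 * 0.0246^4 = 0.0
i=3: C(6,3)=20 * 0.9754^3 * 0.0246^3 = 0.0003
i=4: C(6,4)=15 * 0.9754^4 * 0.0246^2 = 0.0082
i=5: C(6,5)=6 * 0.9754^5 * 0.0246^1 = 0.1303
i=6: C(6,6)=1 * 0.9754^6 * 0.0246^0 = 0.8612
R = sum of terms = 1.0

1.0


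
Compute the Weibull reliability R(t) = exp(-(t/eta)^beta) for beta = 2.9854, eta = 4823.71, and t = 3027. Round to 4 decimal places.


beta = 2.9854, eta = 4823.71, t = 3027
t/eta = 3027 / 4823.71 = 0.6275
(t/eta)^beta = 0.6275^2.9854 = 0.2488
R(t) = exp(-0.2488)
R(t) = 0.7797

0.7797


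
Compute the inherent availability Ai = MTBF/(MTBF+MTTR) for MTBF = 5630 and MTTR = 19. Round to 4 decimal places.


MTBF = 5630
MTTR = 19
MTBF + MTTR = 5649
Ai = 5630 / 5649
Ai = 0.9966

0.9966


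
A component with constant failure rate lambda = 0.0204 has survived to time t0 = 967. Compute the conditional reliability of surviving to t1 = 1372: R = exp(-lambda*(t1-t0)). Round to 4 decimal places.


lambda = 0.0204
t0 = 967, t1 = 1372
t1 - t0 = 405
lambda * (t1-t0) = 0.0204 * 405 = 8.262
R = exp(-8.262)
R = 0.0003

0.0003


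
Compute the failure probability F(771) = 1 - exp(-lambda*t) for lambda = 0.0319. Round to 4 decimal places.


lambda = 0.0319, t = 771
lambda * t = 24.5949
exp(-24.5949) = 0.0
F(t) = 1 - 0.0
F(t) = 1.0

1.0


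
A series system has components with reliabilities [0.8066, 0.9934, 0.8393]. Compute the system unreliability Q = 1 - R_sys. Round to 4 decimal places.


Components: [0.8066, 0.9934, 0.8393]
After component 1: product = 0.8066
After component 2: product = 0.8013
After component 3: product = 0.6725
R_sys = 0.6725
Q = 1 - 0.6725 = 0.3275

0.3275


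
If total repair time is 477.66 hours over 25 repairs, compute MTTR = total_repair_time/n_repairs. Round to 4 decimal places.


total_repair_time = 477.66
n_repairs = 25
MTTR = 477.66 / 25
MTTR = 19.1064

19.1064


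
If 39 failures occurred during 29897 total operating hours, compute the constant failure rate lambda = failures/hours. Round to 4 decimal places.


failures = 39
total_hours = 29897
lambda = 39 / 29897
lambda = 0.0013

0.0013


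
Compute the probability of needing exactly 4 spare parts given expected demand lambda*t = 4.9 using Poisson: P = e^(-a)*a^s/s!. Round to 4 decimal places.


a = 4.9, s = 4
e^(-a) = e^(-4.9) = 0.0074
a^s = 4.9^4 = 576.4801
s! = 24
P = 0.0074 * 576.4801 / 24
P = 0.1789

0.1789


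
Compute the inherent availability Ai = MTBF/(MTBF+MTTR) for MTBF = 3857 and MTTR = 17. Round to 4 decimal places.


MTBF = 3857
MTTR = 17
MTBF + MTTR = 3874
Ai = 3857 / 3874
Ai = 0.9956

0.9956


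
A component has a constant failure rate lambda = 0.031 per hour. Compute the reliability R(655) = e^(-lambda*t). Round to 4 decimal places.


lambda = 0.031
t = 655
lambda * t = 20.305
R(t) = e^(-20.305)
R(t) = 0.0

0.0


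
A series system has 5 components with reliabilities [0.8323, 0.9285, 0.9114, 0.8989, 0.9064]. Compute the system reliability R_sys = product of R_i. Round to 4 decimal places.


Components: [0.8323, 0.9285, 0.9114, 0.8989, 0.9064]
After component 1 (R=0.8323): product = 0.8323
After component 2 (R=0.9285): product = 0.7728
After component 3 (R=0.9114): product = 0.7043
After component 4 (R=0.8989): product = 0.6331
After component 5 (R=0.9064): product = 0.5739
R_sys = 0.5739

0.5739


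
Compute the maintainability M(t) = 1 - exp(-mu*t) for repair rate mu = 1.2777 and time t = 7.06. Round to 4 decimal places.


mu = 1.2777, t = 7.06
mu * t = 1.2777 * 7.06 = 9.0206
exp(-9.0206) = 0.0001
M(t) = 1 - 0.0001
M(t) = 0.9999

0.9999


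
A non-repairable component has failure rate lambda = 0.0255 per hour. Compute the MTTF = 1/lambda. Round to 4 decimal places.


lambda = 0.0255
MTTF = 1 / 0.0255
MTTF = 39.2157

39.2157


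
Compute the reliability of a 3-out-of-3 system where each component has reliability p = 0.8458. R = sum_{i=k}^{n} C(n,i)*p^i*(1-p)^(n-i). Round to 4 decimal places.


k = 3, n = 3, p = 0.8458
i=3: C(3,3)=1 * 0.8458^3 * 0.1542^0 = 0.6051
R = sum of terms = 0.6051

0.6051


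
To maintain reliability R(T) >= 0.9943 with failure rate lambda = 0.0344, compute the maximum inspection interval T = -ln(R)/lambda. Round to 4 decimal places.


R_target = 0.9943
lambda = 0.0344
-ln(0.9943) = 0.0057
T = 0.0057 / 0.0344
T = 0.1662

0.1662


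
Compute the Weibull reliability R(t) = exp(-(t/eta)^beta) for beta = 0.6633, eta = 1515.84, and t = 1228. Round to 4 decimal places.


beta = 0.6633, eta = 1515.84, t = 1228
t/eta = 1228 / 1515.84 = 0.8101
(t/eta)^beta = 0.8101^0.6633 = 0.8696
R(t) = exp(-0.8696)
R(t) = 0.4191

0.4191


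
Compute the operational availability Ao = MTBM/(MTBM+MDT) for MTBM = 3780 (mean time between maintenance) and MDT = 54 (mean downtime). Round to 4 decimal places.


MTBM = 3780
MDT = 54
MTBM + MDT = 3834
Ao = 3780 / 3834
Ao = 0.9859

0.9859


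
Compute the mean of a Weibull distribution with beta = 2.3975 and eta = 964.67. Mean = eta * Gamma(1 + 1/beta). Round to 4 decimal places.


beta = 2.3975, eta = 964.67
1/beta = 0.4171
1 + 1/beta = 1.4171
Gamma(1.4171) = 0.8865
Mean = 964.67 * 0.8865
Mean = 855.1463

855.1463


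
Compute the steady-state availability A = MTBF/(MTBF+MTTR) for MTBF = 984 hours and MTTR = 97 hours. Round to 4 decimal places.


MTBF = 984
MTTR = 97
MTBF + MTTR = 1081
A = 984 / 1081
A = 0.9103

0.9103


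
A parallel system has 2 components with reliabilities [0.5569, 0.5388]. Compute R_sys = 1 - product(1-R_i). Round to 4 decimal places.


Components: [0.5569, 0.5388]
(1 - 0.5569) = 0.4431, running product = 0.4431
(1 - 0.5388) = 0.4612, running product = 0.2044
Product of (1-R_i) = 0.2044
R_sys = 1 - 0.2044 = 0.7956

0.7956


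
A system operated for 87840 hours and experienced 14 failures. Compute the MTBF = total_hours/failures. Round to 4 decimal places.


total_hours = 87840
failures = 14
MTBF = 87840 / 14
MTBF = 6274.2857

6274.2857


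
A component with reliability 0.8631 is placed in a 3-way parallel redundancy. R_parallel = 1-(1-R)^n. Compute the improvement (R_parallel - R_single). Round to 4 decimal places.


R_single = 0.8631, n = 3
1 - R_single = 0.1369
(1 - R_single)^n = 0.1369^3 = 0.0026
R_parallel = 1 - 0.0026 = 0.9974
Improvement = 0.9974 - 0.8631
Improvement = 0.1343

0.1343


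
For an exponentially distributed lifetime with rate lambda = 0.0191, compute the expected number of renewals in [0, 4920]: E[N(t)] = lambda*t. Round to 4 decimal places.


lambda = 0.0191
t = 4920
E[N(t)] = lambda * t
E[N(t)] = 0.0191 * 4920
E[N(t)] = 93.972

93.972


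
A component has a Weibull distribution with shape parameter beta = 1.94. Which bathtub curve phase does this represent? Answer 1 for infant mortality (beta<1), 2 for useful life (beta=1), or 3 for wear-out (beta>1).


beta = 1.94
Compare beta to 1:
beta < 1 => infant mortality (phase 1)
beta = 1 => useful life (phase 2)
beta > 1 => wear-out (phase 3)
Since beta = 1.94, this is wear-out (increasing failure rate)
Phase = 3

3


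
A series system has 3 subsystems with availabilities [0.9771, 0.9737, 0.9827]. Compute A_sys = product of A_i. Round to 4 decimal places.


Subsystems: [0.9771, 0.9737, 0.9827]
After subsystem 1 (A=0.9771): product = 0.9771
After subsystem 2 (A=0.9737): product = 0.9514
After subsystem 3 (A=0.9827): product = 0.9349
A_sys = 0.9349

0.9349


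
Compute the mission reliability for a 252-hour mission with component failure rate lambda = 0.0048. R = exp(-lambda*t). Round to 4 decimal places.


lambda = 0.0048
mission_time = 252
lambda * t = 0.0048 * 252 = 1.2096
R = exp(-1.2096)
R = 0.2983

0.2983


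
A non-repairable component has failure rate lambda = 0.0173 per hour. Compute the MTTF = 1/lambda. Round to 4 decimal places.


lambda = 0.0173
MTTF = 1 / 0.0173
MTTF = 57.8035

57.8035


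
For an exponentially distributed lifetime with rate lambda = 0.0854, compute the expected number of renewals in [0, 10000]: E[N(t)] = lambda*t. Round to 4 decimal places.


lambda = 0.0854
t = 10000
E[N(t)] = lambda * t
E[N(t)] = 0.0854 * 10000
E[N(t)] = 854.0

854.0


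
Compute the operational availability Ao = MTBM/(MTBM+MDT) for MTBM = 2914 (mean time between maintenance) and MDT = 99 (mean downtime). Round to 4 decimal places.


MTBM = 2914
MDT = 99
MTBM + MDT = 3013
Ao = 2914 / 3013
Ao = 0.9671

0.9671


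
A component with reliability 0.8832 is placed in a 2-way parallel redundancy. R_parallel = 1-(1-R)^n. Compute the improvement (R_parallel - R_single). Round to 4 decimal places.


R_single = 0.8832, n = 2
1 - R_single = 0.1168
(1 - R_single)^n = 0.1168^2 = 0.0136
R_parallel = 1 - 0.0136 = 0.9864
Improvement = 0.9864 - 0.8832
Improvement = 0.1032

0.1032


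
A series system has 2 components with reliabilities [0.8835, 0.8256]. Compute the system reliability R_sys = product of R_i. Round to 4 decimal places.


Components: [0.8835, 0.8256]
After component 1 (R=0.8835): product = 0.8835
After component 2 (R=0.8256): product = 0.7294
R_sys = 0.7294

0.7294


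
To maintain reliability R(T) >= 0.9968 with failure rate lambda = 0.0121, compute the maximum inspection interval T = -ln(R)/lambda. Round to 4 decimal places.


R_target = 0.9968
lambda = 0.0121
-ln(0.9968) = 0.0032
T = 0.0032 / 0.0121
T = 0.2649

0.2649


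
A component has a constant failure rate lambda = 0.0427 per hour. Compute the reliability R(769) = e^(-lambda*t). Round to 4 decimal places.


lambda = 0.0427
t = 769
lambda * t = 32.8363
R(t) = e^(-32.8363)
R(t) = 0.0

0.0


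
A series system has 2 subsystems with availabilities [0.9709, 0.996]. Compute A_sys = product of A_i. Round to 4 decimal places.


Subsystems: [0.9709, 0.996]
After subsystem 1 (A=0.9709): product = 0.9709
After subsystem 2 (A=0.996): product = 0.967
A_sys = 0.967

0.967


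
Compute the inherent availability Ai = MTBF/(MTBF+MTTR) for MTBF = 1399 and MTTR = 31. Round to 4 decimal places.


MTBF = 1399
MTTR = 31
MTBF + MTTR = 1430
Ai = 1399 / 1430
Ai = 0.9783

0.9783


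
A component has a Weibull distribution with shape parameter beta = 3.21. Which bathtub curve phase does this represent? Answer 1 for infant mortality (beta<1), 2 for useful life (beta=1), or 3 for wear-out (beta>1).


beta = 3.21
Compare beta to 1:
beta < 1 => infant mortality (phase 1)
beta = 1 => useful life (phase 2)
beta > 1 => wear-out (phase 3)
Since beta = 3.21, this is wear-out (increasing failure rate)
Phase = 3

3


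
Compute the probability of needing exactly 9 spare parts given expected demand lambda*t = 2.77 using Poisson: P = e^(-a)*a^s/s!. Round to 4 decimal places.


a = 2.77, s = 9
e^(-a) = e^(-2.77) = 0.0627
a^s = 2.77^9 = 9601.0321
s! = 362880
P = 0.0627 * 9601.0321 / 362880
P = 0.0017

0.0017


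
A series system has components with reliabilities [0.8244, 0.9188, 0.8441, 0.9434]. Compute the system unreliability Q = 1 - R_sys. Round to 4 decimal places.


Components: [0.8244, 0.9188, 0.8441, 0.9434]
After component 1: product = 0.8244
After component 2: product = 0.7575
After component 3: product = 0.6394
After component 4: product = 0.6032
R_sys = 0.6032
Q = 1 - 0.6032 = 0.3968

0.3968


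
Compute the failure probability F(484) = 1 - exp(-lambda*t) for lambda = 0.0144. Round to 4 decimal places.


lambda = 0.0144, t = 484
lambda * t = 6.9696
exp(-6.9696) = 0.0009
F(t) = 1 - 0.0009
F(t) = 0.9991

0.9991


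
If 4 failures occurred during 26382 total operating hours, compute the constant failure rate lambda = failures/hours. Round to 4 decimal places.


failures = 4
total_hours = 26382
lambda = 4 / 26382
lambda = 0.0002

0.0002


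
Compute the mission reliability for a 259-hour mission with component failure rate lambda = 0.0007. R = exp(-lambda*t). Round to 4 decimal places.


lambda = 0.0007
mission_time = 259
lambda * t = 0.0007 * 259 = 0.1813
R = exp(-0.1813)
R = 0.8342

0.8342


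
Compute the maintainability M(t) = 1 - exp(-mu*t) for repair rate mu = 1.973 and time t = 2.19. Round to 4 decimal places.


mu = 1.973, t = 2.19
mu * t = 1.973 * 2.19 = 4.3209
exp(-4.3209) = 0.0133
M(t) = 1 - 0.0133
M(t) = 0.9867

0.9867


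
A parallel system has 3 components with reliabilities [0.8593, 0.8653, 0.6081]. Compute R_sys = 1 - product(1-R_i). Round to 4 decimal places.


Components: [0.8593, 0.8653, 0.6081]
(1 - 0.8593) = 0.1407, running product = 0.1407
(1 - 0.8653) = 0.1347, running product = 0.019
(1 - 0.6081) = 0.3919, running product = 0.0074
Product of (1-R_i) = 0.0074
R_sys = 1 - 0.0074 = 0.9926

0.9926


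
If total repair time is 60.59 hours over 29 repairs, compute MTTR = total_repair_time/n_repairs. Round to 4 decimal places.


total_repair_time = 60.59
n_repairs = 29
MTTR = 60.59 / 29
MTTR = 2.0893

2.0893


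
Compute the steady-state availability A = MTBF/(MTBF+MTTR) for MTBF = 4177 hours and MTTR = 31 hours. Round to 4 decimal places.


MTBF = 4177
MTTR = 31
MTBF + MTTR = 4208
A = 4177 / 4208
A = 0.9926

0.9926


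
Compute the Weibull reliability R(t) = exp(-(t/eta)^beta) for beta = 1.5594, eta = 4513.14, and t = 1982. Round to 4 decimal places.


beta = 1.5594, eta = 4513.14, t = 1982
t/eta = 1982 / 4513.14 = 0.4392
(t/eta)^beta = 0.4392^1.5594 = 0.2771
R(t) = exp(-0.2771)
R(t) = 0.7579

0.7579


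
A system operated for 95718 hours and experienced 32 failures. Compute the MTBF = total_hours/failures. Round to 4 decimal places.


total_hours = 95718
failures = 32
MTBF = 95718 / 32
MTBF = 2991.1875

2991.1875


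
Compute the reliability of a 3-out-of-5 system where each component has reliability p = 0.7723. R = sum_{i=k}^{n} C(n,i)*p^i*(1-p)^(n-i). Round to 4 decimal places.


k = 3, n = 5, p = 0.7723
i=3: C(5,3)=10 * 0.7723^3 * 0.2277^2 = 0.2388
i=4: C(5,4)=5 * 0.7723^4 * 0.2277^1 = 0.405
i=5: C(5,5)=1 * 0.7723^5 * 0.2277^0 = 0.2747
R = sum of terms = 0.9186

0.9186


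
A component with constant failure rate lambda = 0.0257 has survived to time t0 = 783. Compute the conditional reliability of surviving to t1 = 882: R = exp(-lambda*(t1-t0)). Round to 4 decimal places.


lambda = 0.0257
t0 = 783, t1 = 882
t1 - t0 = 99
lambda * (t1-t0) = 0.0257 * 99 = 2.5443
R = exp(-2.5443)
R = 0.0785

0.0785


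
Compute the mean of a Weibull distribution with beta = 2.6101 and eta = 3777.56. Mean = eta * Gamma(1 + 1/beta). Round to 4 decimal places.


beta = 2.6101, eta = 3777.56
1/beta = 0.3831
1 + 1/beta = 1.3831
Gamma(1.3831) = 0.8883
Mean = 3777.56 * 0.8883
Mean = 3355.658

3355.658


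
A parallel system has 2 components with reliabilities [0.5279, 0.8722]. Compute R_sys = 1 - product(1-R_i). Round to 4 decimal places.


Components: [0.5279, 0.8722]
(1 - 0.5279) = 0.4721, running product = 0.4721
(1 - 0.8722) = 0.1278, running product = 0.0603
Product of (1-R_i) = 0.0603
R_sys = 1 - 0.0603 = 0.9397

0.9397


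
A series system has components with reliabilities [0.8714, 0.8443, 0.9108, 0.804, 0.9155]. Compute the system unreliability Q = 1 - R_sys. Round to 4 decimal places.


Components: [0.8714, 0.8443, 0.9108, 0.804, 0.9155]
After component 1: product = 0.8714
After component 2: product = 0.7357
After component 3: product = 0.6701
After component 4: product = 0.5388
After component 5: product = 0.4932
R_sys = 0.4932
Q = 1 - 0.4932 = 0.5068

0.5068


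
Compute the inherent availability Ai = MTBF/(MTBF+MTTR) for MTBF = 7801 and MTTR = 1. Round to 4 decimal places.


MTBF = 7801
MTTR = 1
MTBF + MTTR = 7802
Ai = 7801 / 7802
Ai = 0.9999

0.9999


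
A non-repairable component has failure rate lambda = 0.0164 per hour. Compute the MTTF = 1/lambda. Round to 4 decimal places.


lambda = 0.0164
MTTF = 1 / 0.0164
MTTF = 60.9756

60.9756


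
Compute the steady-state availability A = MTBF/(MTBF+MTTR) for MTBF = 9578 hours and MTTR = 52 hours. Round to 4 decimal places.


MTBF = 9578
MTTR = 52
MTBF + MTTR = 9630
A = 9578 / 9630
A = 0.9946

0.9946


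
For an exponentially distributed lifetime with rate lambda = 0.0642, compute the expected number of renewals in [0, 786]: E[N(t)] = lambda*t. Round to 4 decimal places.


lambda = 0.0642
t = 786
E[N(t)] = lambda * t
E[N(t)] = 0.0642 * 786
E[N(t)] = 50.4612

50.4612


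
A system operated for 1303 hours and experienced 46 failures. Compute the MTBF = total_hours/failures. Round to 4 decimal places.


total_hours = 1303
failures = 46
MTBF = 1303 / 46
MTBF = 28.3261

28.3261


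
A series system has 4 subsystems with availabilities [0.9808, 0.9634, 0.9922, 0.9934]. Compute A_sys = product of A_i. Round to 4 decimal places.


Subsystems: [0.9808, 0.9634, 0.9922, 0.9934]
After subsystem 1 (A=0.9808): product = 0.9808
After subsystem 2 (A=0.9634): product = 0.9449
After subsystem 3 (A=0.9922): product = 0.9375
After subsystem 4 (A=0.9934): product = 0.9313
A_sys = 0.9313

0.9313


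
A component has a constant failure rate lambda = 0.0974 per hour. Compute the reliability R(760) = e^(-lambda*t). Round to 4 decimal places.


lambda = 0.0974
t = 760
lambda * t = 74.024
R(t) = e^(-74.024)
R(t) = 0.0

0.0


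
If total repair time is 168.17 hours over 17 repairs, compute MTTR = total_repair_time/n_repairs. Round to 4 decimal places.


total_repair_time = 168.17
n_repairs = 17
MTTR = 168.17 / 17
MTTR = 9.8924

9.8924


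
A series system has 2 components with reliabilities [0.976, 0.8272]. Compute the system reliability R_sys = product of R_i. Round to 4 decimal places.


Components: [0.976, 0.8272]
After component 1 (R=0.976): product = 0.976
After component 2 (R=0.8272): product = 0.8073
R_sys = 0.8073

0.8073


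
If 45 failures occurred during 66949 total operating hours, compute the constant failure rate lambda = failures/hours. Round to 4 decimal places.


failures = 45
total_hours = 66949
lambda = 45 / 66949
lambda = 0.0007

0.0007


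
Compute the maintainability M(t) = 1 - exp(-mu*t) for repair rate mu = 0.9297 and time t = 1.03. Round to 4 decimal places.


mu = 0.9297, t = 1.03
mu * t = 0.9297 * 1.03 = 0.9576
exp(-0.9576) = 0.3838
M(t) = 1 - 0.3838
M(t) = 0.6162

0.6162


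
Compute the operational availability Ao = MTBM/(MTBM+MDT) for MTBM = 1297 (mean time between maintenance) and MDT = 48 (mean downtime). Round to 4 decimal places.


MTBM = 1297
MDT = 48
MTBM + MDT = 1345
Ao = 1297 / 1345
Ao = 0.9643

0.9643


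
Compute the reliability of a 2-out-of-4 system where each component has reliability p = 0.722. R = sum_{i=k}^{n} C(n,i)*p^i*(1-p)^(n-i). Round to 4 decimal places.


k = 2, n = 4, p = 0.722
i=2: C(4,2)=6 * 0.722^2 * 0.278^2 = 0.2417
i=3: C(4,3)=4 * 0.722^3 * 0.278^1 = 0.4185
i=4: C(4,4)=1 * 0.722^4 * 0.278^0 = 0.2717
R = sum of terms = 0.932

0.932


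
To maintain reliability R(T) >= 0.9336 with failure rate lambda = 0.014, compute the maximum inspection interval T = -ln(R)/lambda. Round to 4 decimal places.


R_target = 0.9336
lambda = 0.014
-ln(0.9336) = 0.0687
T = 0.0687 / 0.014
T = 4.9077

4.9077


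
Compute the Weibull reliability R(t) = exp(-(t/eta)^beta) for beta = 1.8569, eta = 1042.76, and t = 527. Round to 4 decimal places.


beta = 1.8569, eta = 1042.76, t = 527
t/eta = 527 / 1042.76 = 0.5054
(t/eta)^beta = 0.5054^1.8569 = 0.2816
R(t) = exp(-0.2816)
R(t) = 0.7546

0.7546


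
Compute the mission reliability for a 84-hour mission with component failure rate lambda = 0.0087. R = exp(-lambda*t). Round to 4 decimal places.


lambda = 0.0087
mission_time = 84
lambda * t = 0.0087 * 84 = 0.7308
R = exp(-0.7308)
R = 0.4815

0.4815


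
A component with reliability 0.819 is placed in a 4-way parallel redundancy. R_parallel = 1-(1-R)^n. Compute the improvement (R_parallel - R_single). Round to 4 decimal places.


R_single = 0.819, n = 4
1 - R_single = 0.181
(1 - R_single)^n = 0.181^4 = 0.0011
R_parallel = 1 - 0.0011 = 0.9989
Improvement = 0.9989 - 0.819
Improvement = 0.1799

0.1799


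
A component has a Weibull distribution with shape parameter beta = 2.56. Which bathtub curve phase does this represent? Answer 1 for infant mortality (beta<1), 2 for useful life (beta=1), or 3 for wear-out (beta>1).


beta = 2.56
Compare beta to 1:
beta < 1 => infant mortality (phase 1)
beta = 1 => useful life (phase 2)
beta > 1 => wear-out (phase 3)
Since beta = 2.56, this is wear-out (increasing failure rate)
Phase = 3

3


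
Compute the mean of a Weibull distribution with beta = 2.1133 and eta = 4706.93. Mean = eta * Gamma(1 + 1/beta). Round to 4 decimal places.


beta = 2.1133, eta = 4706.93
1/beta = 0.4732
1 + 1/beta = 1.4732
Gamma(1.4732) = 0.8857
Mean = 4706.93 * 0.8857
Mean = 4168.7409

4168.7409


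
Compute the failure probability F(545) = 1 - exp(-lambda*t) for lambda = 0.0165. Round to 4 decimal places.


lambda = 0.0165, t = 545
lambda * t = 8.9925
exp(-8.9925) = 0.0001
F(t) = 1 - 0.0001
F(t) = 0.9999

0.9999


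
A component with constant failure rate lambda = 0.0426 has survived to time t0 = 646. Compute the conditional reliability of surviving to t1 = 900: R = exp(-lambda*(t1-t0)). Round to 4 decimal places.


lambda = 0.0426
t0 = 646, t1 = 900
t1 - t0 = 254
lambda * (t1-t0) = 0.0426 * 254 = 10.8204
R = exp(-10.8204)
R = 0.0

0.0


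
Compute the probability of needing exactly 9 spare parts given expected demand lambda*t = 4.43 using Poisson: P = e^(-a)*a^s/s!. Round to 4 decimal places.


a = 4.43, s = 9
e^(-a) = e^(-4.43) = 0.0119
a^s = 4.43^9 = 657103.1302
s! = 362880
P = 0.0119 * 657103.1302 / 362880
P = 0.0216

0.0216


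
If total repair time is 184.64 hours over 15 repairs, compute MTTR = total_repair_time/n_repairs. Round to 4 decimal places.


total_repair_time = 184.64
n_repairs = 15
MTTR = 184.64 / 15
MTTR = 12.3093

12.3093


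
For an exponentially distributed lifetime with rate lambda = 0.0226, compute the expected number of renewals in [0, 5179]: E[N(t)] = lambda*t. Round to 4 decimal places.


lambda = 0.0226
t = 5179
E[N(t)] = lambda * t
E[N(t)] = 0.0226 * 5179
E[N(t)] = 117.0454

117.0454


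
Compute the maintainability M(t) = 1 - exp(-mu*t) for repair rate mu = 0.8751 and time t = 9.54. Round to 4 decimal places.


mu = 0.8751, t = 9.54
mu * t = 0.8751 * 9.54 = 8.3485
exp(-8.3485) = 0.0002
M(t) = 1 - 0.0002
M(t) = 0.9998

0.9998


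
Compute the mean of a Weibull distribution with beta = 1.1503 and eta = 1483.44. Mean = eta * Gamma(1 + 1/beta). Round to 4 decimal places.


beta = 1.1503, eta = 1483.44
1/beta = 0.8693
1 + 1/beta = 1.8693
Gamma(1.8693) = 0.9516
Mean = 1483.44 * 0.9516
Mean = 1411.6848

1411.6848


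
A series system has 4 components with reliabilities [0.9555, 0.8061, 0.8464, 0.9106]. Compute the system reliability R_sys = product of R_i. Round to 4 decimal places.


Components: [0.9555, 0.8061, 0.8464, 0.9106]
After component 1 (R=0.9555): product = 0.9555
After component 2 (R=0.8061): product = 0.7702
After component 3 (R=0.8464): product = 0.6519
After component 4 (R=0.9106): product = 0.5936
R_sys = 0.5936

0.5936


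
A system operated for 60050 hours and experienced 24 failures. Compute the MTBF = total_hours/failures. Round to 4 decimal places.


total_hours = 60050
failures = 24
MTBF = 60050 / 24
MTBF = 2502.0833

2502.0833


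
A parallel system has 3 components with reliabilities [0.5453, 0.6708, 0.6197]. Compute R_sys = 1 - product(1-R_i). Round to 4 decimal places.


Components: [0.5453, 0.6708, 0.6197]
(1 - 0.5453) = 0.4547, running product = 0.4547
(1 - 0.6708) = 0.3292, running product = 0.1497
(1 - 0.6197) = 0.3803, running product = 0.0569
Product of (1-R_i) = 0.0569
R_sys = 1 - 0.0569 = 0.9431

0.9431


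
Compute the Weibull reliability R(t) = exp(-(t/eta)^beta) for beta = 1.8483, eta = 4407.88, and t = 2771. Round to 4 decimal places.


beta = 1.8483, eta = 4407.88, t = 2771
t/eta = 2771 / 4407.88 = 0.6286
(t/eta)^beta = 0.6286^1.8483 = 0.424
R(t) = exp(-0.424)
R(t) = 0.6544

0.6544


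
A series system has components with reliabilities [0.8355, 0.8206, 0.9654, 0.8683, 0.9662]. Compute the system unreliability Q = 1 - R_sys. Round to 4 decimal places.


Components: [0.8355, 0.8206, 0.9654, 0.8683, 0.9662]
After component 1: product = 0.8355
After component 2: product = 0.6856
After component 3: product = 0.6619
After component 4: product = 0.5747
After component 5: product = 0.5553
R_sys = 0.5553
Q = 1 - 0.5553 = 0.4447

0.4447


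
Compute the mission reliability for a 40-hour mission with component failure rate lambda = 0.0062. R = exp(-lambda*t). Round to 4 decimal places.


lambda = 0.0062
mission_time = 40
lambda * t = 0.0062 * 40 = 0.248
R = exp(-0.248)
R = 0.7804

0.7804


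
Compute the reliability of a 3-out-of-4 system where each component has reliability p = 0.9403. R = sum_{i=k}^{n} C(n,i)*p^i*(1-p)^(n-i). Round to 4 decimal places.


k = 3, n = 4, p = 0.9403
i=3: C(4,3)=4 * 0.9403^3 * 0.0597^1 = 0.1985
i=4: C(4,4)=1 * 0.9403^4 * 0.0597^0 = 0.7817
R = sum of terms = 0.9803

0.9803


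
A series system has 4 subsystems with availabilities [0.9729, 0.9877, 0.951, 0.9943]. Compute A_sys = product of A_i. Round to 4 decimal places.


Subsystems: [0.9729, 0.9877, 0.951, 0.9943]
After subsystem 1 (A=0.9729): product = 0.9729
After subsystem 2 (A=0.9877): product = 0.9609
After subsystem 3 (A=0.951): product = 0.9138
After subsystem 4 (A=0.9943): product = 0.9086
A_sys = 0.9086

0.9086


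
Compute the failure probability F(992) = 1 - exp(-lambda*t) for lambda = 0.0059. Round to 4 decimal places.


lambda = 0.0059, t = 992
lambda * t = 5.8528
exp(-5.8528) = 0.0029
F(t) = 1 - 0.0029
F(t) = 0.9971

0.9971


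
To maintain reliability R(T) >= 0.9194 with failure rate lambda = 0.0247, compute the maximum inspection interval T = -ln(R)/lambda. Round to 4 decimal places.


R_target = 0.9194
lambda = 0.0247
-ln(0.9194) = 0.084
T = 0.084 / 0.0247
T = 3.4022

3.4022


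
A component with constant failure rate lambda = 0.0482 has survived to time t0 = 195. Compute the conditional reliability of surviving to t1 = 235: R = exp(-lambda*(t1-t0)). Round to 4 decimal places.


lambda = 0.0482
t0 = 195, t1 = 235
t1 - t0 = 40
lambda * (t1-t0) = 0.0482 * 40 = 1.928
R = exp(-1.928)
R = 0.1454

0.1454


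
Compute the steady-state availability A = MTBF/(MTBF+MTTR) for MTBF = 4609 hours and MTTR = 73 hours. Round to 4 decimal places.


MTBF = 4609
MTTR = 73
MTBF + MTTR = 4682
A = 4609 / 4682
A = 0.9844

0.9844


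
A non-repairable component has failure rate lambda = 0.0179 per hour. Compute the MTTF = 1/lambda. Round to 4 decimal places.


lambda = 0.0179
MTTF = 1 / 0.0179
MTTF = 55.8659

55.8659


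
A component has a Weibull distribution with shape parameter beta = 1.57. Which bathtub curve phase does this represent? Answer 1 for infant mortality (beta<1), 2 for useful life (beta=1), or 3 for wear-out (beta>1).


beta = 1.57
Compare beta to 1:
beta < 1 => infant mortality (phase 1)
beta = 1 => useful life (phase 2)
beta > 1 => wear-out (phase 3)
Since beta = 1.57, this is wear-out (increasing failure rate)
Phase = 3

3


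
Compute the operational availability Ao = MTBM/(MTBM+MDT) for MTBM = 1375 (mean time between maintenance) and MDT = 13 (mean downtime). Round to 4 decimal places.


MTBM = 1375
MDT = 13
MTBM + MDT = 1388
Ao = 1375 / 1388
Ao = 0.9906

0.9906


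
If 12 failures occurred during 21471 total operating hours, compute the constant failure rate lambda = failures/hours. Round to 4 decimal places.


failures = 12
total_hours = 21471
lambda = 12 / 21471
lambda = 0.0006

0.0006


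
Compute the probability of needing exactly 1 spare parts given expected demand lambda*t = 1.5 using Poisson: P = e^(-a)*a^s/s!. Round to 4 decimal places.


a = 1.5, s = 1
e^(-a) = e^(-1.5) = 0.2231
a^s = 1.5^1 = 1.5
s! = 1
P = 0.2231 * 1.5 / 1
P = 0.3347

0.3347


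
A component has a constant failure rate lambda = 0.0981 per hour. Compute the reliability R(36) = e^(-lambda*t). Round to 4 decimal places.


lambda = 0.0981
t = 36
lambda * t = 3.5316
R(t) = e^(-3.5316)
R(t) = 0.0293

0.0293


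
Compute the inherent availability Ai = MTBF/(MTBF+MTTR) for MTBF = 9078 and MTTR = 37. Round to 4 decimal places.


MTBF = 9078
MTTR = 37
MTBF + MTTR = 9115
Ai = 9078 / 9115
Ai = 0.9959

0.9959


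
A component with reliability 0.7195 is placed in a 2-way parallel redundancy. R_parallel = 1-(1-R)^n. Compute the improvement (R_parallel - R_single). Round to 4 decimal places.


R_single = 0.7195, n = 2
1 - R_single = 0.2805
(1 - R_single)^n = 0.2805^2 = 0.0787
R_parallel = 1 - 0.0787 = 0.9213
Improvement = 0.9213 - 0.7195
Improvement = 0.2018

0.2018


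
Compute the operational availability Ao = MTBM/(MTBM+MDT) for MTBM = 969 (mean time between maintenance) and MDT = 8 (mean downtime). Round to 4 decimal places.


MTBM = 969
MDT = 8
MTBM + MDT = 977
Ao = 969 / 977
Ao = 0.9918

0.9918


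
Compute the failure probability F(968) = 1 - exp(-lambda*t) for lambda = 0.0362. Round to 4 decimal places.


lambda = 0.0362, t = 968
lambda * t = 35.0416
exp(-35.0416) = 0.0
F(t) = 1 - 0.0
F(t) = 1.0

1.0


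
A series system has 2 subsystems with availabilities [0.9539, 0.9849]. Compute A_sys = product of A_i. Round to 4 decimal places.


Subsystems: [0.9539, 0.9849]
After subsystem 1 (A=0.9539): product = 0.9539
After subsystem 2 (A=0.9849): product = 0.9395
A_sys = 0.9395

0.9395


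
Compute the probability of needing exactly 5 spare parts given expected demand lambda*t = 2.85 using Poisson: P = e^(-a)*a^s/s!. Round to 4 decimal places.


a = 2.85, s = 5
e^(-a) = e^(-2.85) = 0.0578
a^s = 2.85^5 = 188.0288
s! = 120
P = 0.0578 * 188.0288 / 120
P = 0.0906

0.0906


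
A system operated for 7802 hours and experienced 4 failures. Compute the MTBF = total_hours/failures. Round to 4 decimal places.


total_hours = 7802
failures = 4
MTBF = 7802 / 4
MTBF = 1950.5

1950.5


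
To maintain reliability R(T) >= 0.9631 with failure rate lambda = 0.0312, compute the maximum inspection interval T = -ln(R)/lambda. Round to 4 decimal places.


R_target = 0.9631
lambda = 0.0312
-ln(0.9631) = 0.0376
T = 0.0376 / 0.0312
T = 1.2051

1.2051


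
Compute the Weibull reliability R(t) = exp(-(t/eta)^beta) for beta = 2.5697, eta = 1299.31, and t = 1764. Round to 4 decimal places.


beta = 2.5697, eta = 1299.31, t = 1764
t/eta = 1764 / 1299.31 = 1.3576
(t/eta)^beta = 1.3576^2.5697 = 2.1939
R(t) = exp(-2.1939)
R(t) = 0.1115

0.1115


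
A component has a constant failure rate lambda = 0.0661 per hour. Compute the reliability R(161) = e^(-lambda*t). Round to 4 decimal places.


lambda = 0.0661
t = 161
lambda * t = 10.6421
R(t) = e^(-10.6421)
R(t) = 0.0

0.0


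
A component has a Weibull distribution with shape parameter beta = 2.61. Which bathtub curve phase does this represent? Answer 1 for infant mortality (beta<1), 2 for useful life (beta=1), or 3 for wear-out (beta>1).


beta = 2.61
Compare beta to 1:
beta < 1 => infant mortality (phase 1)
beta = 1 => useful life (phase 2)
beta > 1 => wear-out (phase 3)
Since beta = 2.61, this is wear-out (increasing failure rate)
Phase = 3

3


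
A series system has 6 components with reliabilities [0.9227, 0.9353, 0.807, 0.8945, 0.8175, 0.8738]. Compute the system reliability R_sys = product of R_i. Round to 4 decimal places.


Components: [0.9227, 0.9353, 0.807, 0.8945, 0.8175, 0.8738]
After component 1 (R=0.9227): product = 0.9227
After component 2 (R=0.9353): product = 0.863
After component 3 (R=0.807): product = 0.6964
After component 4 (R=0.8945): product = 0.623
After component 5 (R=0.8175): product = 0.5093
After component 6 (R=0.8738): product = 0.445
R_sys = 0.445

0.445


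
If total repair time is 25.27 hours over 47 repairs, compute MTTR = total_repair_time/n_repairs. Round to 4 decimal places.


total_repair_time = 25.27
n_repairs = 47
MTTR = 25.27 / 47
MTTR = 0.5377

0.5377


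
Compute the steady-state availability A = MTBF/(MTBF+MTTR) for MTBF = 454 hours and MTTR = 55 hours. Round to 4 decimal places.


MTBF = 454
MTTR = 55
MTBF + MTTR = 509
A = 454 / 509
A = 0.8919

0.8919


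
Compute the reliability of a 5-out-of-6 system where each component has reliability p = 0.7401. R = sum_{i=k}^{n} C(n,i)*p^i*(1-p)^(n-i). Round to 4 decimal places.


k = 5, n = 6, p = 0.7401
i=5: C(6,5)=6 * 0.7401^5 * 0.2599^1 = 0.3463
i=6: C(6,6)=1 * 0.7401^6 * 0.2599^0 = 0.1643
R = sum of terms = 0.5106

0.5106


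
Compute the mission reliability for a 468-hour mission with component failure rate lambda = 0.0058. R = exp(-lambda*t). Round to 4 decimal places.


lambda = 0.0058
mission_time = 468
lambda * t = 0.0058 * 468 = 2.7144
R = exp(-2.7144)
R = 0.0662

0.0662


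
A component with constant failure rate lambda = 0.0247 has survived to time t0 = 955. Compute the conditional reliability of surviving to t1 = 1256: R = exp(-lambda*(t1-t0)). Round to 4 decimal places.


lambda = 0.0247
t0 = 955, t1 = 1256
t1 - t0 = 301
lambda * (t1-t0) = 0.0247 * 301 = 7.4347
R = exp(-7.4347)
R = 0.0006

0.0006


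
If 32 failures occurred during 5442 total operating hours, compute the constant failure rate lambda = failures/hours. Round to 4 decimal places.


failures = 32
total_hours = 5442
lambda = 32 / 5442
lambda = 0.0059

0.0059


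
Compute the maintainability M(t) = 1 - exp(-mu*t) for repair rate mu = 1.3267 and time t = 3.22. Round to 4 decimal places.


mu = 1.3267, t = 3.22
mu * t = 1.3267 * 3.22 = 4.272
exp(-4.272) = 0.014
M(t) = 1 - 0.014
M(t) = 0.986

0.986


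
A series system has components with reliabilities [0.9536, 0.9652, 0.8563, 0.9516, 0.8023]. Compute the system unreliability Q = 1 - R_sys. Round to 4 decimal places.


Components: [0.9536, 0.9652, 0.8563, 0.9516, 0.8023]
After component 1: product = 0.9536
After component 2: product = 0.9204
After component 3: product = 0.7882
After component 4: product = 0.75
After component 5: product = 0.6017
R_sys = 0.6017
Q = 1 - 0.6017 = 0.3983

0.3983


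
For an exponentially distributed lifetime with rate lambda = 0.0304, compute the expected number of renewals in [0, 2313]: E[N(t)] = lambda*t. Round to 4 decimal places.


lambda = 0.0304
t = 2313
E[N(t)] = lambda * t
E[N(t)] = 0.0304 * 2313
E[N(t)] = 70.3152

70.3152


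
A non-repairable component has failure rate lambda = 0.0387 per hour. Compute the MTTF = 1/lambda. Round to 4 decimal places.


lambda = 0.0387
MTTF = 1 / 0.0387
MTTF = 25.8398

25.8398


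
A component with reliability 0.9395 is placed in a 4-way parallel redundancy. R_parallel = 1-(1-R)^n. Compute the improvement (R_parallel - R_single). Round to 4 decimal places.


R_single = 0.9395, n = 4
1 - R_single = 0.0605
(1 - R_single)^n = 0.0605^4 = 0.0
R_parallel = 1 - 0.0 = 1.0
Improvement = 1.0 - 0.9395
Improvement = 0.0605

0.0605


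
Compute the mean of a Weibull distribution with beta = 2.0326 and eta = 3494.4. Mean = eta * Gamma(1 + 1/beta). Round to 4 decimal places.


beta = 2.0326, eta = 3494.4
1/beta = 0.492
1 + 1/beta = 1.492
Gamma(1.492) = 0.886
Mean = 3494.4 * 0.886
Mean = 3096.0186

3096.0186


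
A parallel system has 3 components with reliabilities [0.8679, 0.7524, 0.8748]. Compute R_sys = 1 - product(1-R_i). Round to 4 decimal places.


Components: [0.8679, 0.7524, 0.8748]
(1 - 0.8679) = 0.1321, running product = 0.1321
(1 - 0.7524) = 0.2476, running product = 0.0327
(1 - 0.8748) = 0.1252, running product = 0.0041
Product of (1-R_i) = 0.0041
R_sys = 1 - 0.0041 = 0.9959

0.9959


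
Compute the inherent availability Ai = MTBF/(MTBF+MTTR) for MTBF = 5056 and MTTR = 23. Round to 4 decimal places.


MTBF = 5056
MTTR = 23
MTBF + MTTR = 5079
Ai = 5056 / 5079
Ai = 0.9955

0.9955


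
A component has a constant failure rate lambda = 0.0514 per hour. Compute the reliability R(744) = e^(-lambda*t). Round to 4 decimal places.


lambda = 0.0514
t = 744
lambda * t = 38.2416
R(t) = e^(-38.2416)
R(t) = 0.0

0.0


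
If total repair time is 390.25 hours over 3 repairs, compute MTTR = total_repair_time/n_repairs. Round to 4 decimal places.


total_repair_time = 390.25
n_repairs = 3
MTTR = 390.25 / 3
MTTR = 130.0833

130.0833


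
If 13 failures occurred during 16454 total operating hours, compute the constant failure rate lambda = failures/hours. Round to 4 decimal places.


failures = 13
total_hours = 16454
lambda = 13 / 16454
lambda = 0.0008

0.0008


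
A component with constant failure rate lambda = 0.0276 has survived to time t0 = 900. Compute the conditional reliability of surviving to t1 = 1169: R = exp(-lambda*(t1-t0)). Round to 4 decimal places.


lambda = 0.0276
t0 = 900, t1 = 1169
t1 - t0 = 269
lambda * (t1-t0) = 0.0276 * 269 = 7.4244
R = exp(-7.4244)
R = 0.0006

0.0006


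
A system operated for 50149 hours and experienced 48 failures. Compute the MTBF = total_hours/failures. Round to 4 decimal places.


total_hours = 50149
failures = 48
MTBF = 50149 / 48
MTBF = 1044.7708

1044.7708


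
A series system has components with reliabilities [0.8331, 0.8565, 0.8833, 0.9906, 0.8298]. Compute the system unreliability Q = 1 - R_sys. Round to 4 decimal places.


Components: [0.8331, 0.8565, 0.8833, 0.9906, 0.8298]
After component 1: product = 0.8331
After component 2: product = 0.7136
After component 3: product = 0.6303
After component 4: product = 0.6244
After component 5: product = 0.5181
R_sys = 0.5181
Q = 1 - 0.5181 = 0.4819

0.4819


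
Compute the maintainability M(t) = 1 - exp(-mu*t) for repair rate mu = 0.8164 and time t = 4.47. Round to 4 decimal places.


mu = 0.8164, t = 4.47
mu * t = 0.8164 * 4.47 = 3.6493
exp(-3.6493) = 0.026
M(t) = 1 - 0.026
M(t) = 0.974

0.974


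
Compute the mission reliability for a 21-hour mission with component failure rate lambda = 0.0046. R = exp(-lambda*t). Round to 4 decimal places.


lambda = 0.0046
mission_time = 21
lambda * t = 0.0046 * 21 = 0.0966
R = exp(-0.0966)
R = 0.9079

0.9079


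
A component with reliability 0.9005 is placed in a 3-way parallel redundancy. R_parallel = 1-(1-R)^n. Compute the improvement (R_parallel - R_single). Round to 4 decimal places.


R_single = 0.9005, n = 3
1 - R_single = 0.0995
(1 - R_single)^n = 0.0995^3 = 0.001
R_parallel = 1 - 0.001 = 0.999
Improvement = 0.999 - 0.9005
Improvement = 0.0985

0.0985


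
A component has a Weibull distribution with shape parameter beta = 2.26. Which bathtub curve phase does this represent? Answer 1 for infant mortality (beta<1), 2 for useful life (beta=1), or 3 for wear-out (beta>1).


beta = 2.26
Compare beta to 1:
beta < 1 => infant mortality (phase 1)
beta = 1 => useful life (phase 2)
beta > 1 => wear-out (phase 3)
Since beta = 2.26, this is wear-out (increasing failure rate)
Phase = 3

3


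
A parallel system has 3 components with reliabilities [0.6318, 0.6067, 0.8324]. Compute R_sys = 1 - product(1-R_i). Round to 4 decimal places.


Components: [0.6318, 0.6067, 0.8324]
(1 - 0.6318) = 0.3682, running product = 0.3682
(1 - 0.6067) = 0.3933, running product = 0.1448
(1 - 0.8324) = 0.1676, running product = 0.0243
Product of (1-R_i) = 0.0243
R_sys = 1 - 0.0243 = 0.9757

0.9757


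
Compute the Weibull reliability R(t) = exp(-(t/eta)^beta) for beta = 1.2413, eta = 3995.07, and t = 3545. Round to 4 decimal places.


beta = 1.2413, eta = 3995.07, t = 3545
t/eta = 3545 / 3995.07 = 0.8873
(t/eta)^beta = 0.8873^1.2413 = 0.8621
R(t) = exp(-0.8621)
R(t) = 0.4223

0.4223


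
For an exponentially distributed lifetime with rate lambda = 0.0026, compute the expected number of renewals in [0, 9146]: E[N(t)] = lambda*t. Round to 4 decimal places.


lambda = 0.0026
t = 9146
E[N(t)] = lambda * t
E[N(t)] = 0.0026 * 9146
E[N(t)] = 23.7796

23.7796


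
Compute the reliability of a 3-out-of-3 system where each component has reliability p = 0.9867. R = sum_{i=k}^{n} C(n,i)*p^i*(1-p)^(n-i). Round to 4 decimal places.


k = 3, n = 3, p = 0.9867
i=3: C(3,3)=1 * 0.9867^3 * 0.0133^0 = 0.9606
R = sum of terms = 0.9606

0.9606
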